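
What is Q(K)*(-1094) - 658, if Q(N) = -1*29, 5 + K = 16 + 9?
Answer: 31068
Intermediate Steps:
K = 20 (K = -5 + (16 + 9) = -5 + 25 = 20)
Q(N) = -29
Q(K)*(-1094) - 658 = -29*(-1094) - 658 = 31726 - 658 = 31068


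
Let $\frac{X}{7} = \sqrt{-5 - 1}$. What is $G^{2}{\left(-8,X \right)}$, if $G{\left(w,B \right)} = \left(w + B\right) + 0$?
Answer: $\left(8 - 7 i \sqrt{6}\right)^{2} \approx -230.0 - 274.34 i$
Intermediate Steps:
$X = 7 i \sqrt{6}$ ($X = 7 \sqrt{-5 - 1} = 7 \sqrt{-6} = 7 i \sqrt{6} \approx 17.146 i$)
$G{\left(w,B \right)} = B + w$ ($G{\left(w,B \right)} = \left(B + w\right) + 0 = B + w$)
$G^{2}{\left(-8,X \right)} = \left(7 i \sqrt{6} - 8\right)^{2} = \left(-8 + 7 i \sqrt{6}\right)^{2}$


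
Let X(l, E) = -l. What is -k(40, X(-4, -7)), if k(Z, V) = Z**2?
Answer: -1600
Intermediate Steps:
-k(40, X(-4, -7)) = -1*40**2 = -1*1600 = -1600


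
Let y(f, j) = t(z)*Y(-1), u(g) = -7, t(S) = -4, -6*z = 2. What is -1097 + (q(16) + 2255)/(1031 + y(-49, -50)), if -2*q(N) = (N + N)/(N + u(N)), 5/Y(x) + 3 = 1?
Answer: -10257514/9369 ≈ -1094.8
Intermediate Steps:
z = -1/3 (z = -1/6*2 = -1/3 ≈ -0.33333)
Y(x) = -5/2 (Y(x) = 5/(-3 + 1) = 5/(-2) = 5*(-1/2) = -5/2)
y(f, j) = 10 (y(f, j) = -4*(-5/2) = 10)
q(N) = -N/(-7 + N) (q(N) = -(N + N)/(2*(N - 7)) = -2*N/(2*(-7 + N)) = -N/(-7 + N))
-1097 + (q(16) + 2255)/(1031 + y(-49, -50)) = -1097 + (-1*16/(-7 + 16) + 2255)/(1031 + 10) = -1097 + (-1*16/9 + 2255)/1041 = -1097 + (-1*16*1/9 + 2255)*(1/1041) = -1097 + (-16/9 + 2255)*(1/1041) = -1097 + (20279/9)*(1/1041) = -1097 + 20279/9369 = -10257514/9369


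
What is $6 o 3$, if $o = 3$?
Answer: $54$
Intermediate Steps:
$6 o 3 = 6 \cdot 3 \cdot 3 = 18 \cdot 3 = 54$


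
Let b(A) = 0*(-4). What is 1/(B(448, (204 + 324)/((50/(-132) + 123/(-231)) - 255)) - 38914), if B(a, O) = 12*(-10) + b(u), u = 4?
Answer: -1/39034 ≈ -2.5619e-5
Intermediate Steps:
b(A) = 0
B(a, O) = -120 (B(a, O) = 12*(-10) + 0 = -120 + 0 = -120)
1/(B(448, (204 + 324)/((50/(-132) + 123/(-231)) - 255)) - 38914) = 1/(-120 - 38914) = 1/(-39034) = -1/39034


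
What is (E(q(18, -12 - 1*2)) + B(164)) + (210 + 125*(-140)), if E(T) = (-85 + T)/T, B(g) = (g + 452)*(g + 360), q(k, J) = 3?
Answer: 916400/3 ≈ 3.0547e+5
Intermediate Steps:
B(g) = (360 + g)*(452 + g) (B(g) = (452 + g)*(360 + g) = (360 + g)*(452 + g))
E(T) = (-85 + T)/T
(E(q(18, -12 - 1*2)) + B(164)) + (210 + 125*(-140)) = ((-85 + 3)/3 + (162720 + 164**2 + 812*164)) + (210 + 125*(-140)) = ((1/3)*(-82) + (162720 + 26896 + 133168)) + (210 - 17500) = (-82/3 + 322784) - 17290 = 968270/3 - 17290 = 916400/3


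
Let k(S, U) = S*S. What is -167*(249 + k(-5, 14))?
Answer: -45758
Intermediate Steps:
k(S, U) = S²
-167*(249 + k(-5, 14)) = -167*(249 + (-5)²) = -167*(249 + 25) = -167*274 = -45758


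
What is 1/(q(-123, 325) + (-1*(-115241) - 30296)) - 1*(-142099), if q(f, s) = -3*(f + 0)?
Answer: 12123034087/85314 ≈ 1.4210e+5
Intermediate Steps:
q(f, s) = -3*f
1/(q(-123, 325) + (-1*(-115241) - 30296)) - 1*(-142099) = 1/(-3*(-123) + (-1*(-115241) - 30296)) - 1*(-142099) = 1/(369 + (115241 - 30296)) + 142099 = 1/(369 + 84945) + 142099 = 1/85314 + 142099 = 12123034087/85314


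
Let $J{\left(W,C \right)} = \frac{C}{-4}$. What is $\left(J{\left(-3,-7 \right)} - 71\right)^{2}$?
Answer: $\frac{76729}{16} \approx 4795.6$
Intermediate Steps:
$J{\left(W,C \right)} = - \frac{C}{4}$ ($J{\left(W,C \right)} = C \left(- \frac{1}{4}\right) = - \frac{C}{4}$)
$\left(J{\left(-3,-7 \right)} - 71\right)^{2} = \left(\left(- \frac{1}{4}\right) \left(-7\right) - 71\right)^{2} = \left(\frac{7}{4} - 71\right)^{2} = \left(- \frac{277}{4}\right)^{2} = \frac{76729}{16}$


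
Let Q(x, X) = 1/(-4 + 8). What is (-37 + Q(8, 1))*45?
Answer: -6615/4 ≈ -1653.8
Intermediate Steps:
Q(x, X) = 1/4
(-37 + Q(8, 1))*45 = (-37 + 1/4)*45 = -147/4*45 = -6615/4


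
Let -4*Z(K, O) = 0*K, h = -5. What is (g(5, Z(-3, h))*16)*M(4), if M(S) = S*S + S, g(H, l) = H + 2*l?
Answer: 1600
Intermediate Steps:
Z(K, O) = 0 (Z(K, O) = -0*K = -¼*0 = 0)
M(S) = S + S² (M(S) = S² + S = S + S²)
(g(5, Z(-3, h))*16)*M(4) = ((5 + 2*0)*16)*(4*(1 + 4)) = ((5 + 0)*16)*(4*5) = (5*16)*20 = 80*20 = 1600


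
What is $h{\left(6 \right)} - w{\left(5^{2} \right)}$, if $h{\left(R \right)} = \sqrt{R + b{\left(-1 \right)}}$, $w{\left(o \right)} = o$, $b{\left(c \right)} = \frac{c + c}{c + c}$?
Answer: $-25 + \sqrt{7} \approx -22.354$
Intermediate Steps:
$b{\left(c \right)} = 1$ ($b{\left(c \right)} = \frac{2 c}{2 c} = 2 c \frac{1}{2 c} = 1$)
$h{\left(R \right)} = \sqrt{1 + R}$ ($h{\left(R \right)} = \sqrt{R + 1} = \sqrt{1 + R}$)
$h{\left(6 \right)} - w{\left(5^{2} \right)} = \sqrt{1 + 6} - 5^{2} = \sqrt{7} - 25 = -25 + \sqrt{7}$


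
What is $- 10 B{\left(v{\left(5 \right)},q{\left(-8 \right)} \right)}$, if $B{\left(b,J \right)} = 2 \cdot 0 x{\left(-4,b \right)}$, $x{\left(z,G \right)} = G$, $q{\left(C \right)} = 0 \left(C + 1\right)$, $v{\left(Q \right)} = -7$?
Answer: $0$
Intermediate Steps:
$q{\left(C \right)} = 0$ ($q{\left(C \right)} = 0 \left(1 + C\right) = 0$)
$B{\left(b,J \right)} = 0$ ($B{\left(b,J \right)} = 2 \cdot 0 b = 0 b = 0$)
$- 10 B{\left(v{\left(5 \right)},q{\left(-8 \right)} \right)} = \left(-10\right) 0 = 0$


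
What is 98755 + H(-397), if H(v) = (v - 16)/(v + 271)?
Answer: 1777649/18 ≈ 98758.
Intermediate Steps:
H(v) = (-16 + v)/(271 + v)
98755 + H(-397) = 98755 + (-16 - 397)/(271 - 397) = 98755 - 413/(-126) = 98755 - 1/126*(-413) = 98755 + 59/18 = 1777649/18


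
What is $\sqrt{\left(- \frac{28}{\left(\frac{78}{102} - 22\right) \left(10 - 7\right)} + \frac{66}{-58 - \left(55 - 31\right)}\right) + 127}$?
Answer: $\frac{\sqrt{691623834}}{2337} \approx 11.253$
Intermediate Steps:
$\sqrt{\left(- \frac{28}{\left(\frac{78}{102} - 22\right) \left(10 - 7\right)} + \frac{66}{-58 - \left(55 - 31\right)}\right) + 127} = \sqrt{\left(- \frac{28}{\left(78 \cdot \frac{1}{102} - 22\right) 3} + \frac{66}{-58 - 24}\right) + 127} = \sqrt{\left(- \frac{28}{\left(\frac{13}{17} - 22\right) 3} + \frac{66}{-58 - 24}\right) + 127} = \sqrt{\left(- \frac{28}{\left(- \frac{361}{17}\right) 3} + \frac{66}{-82}\right) + 127} = \sqrt{\left(- \frac{28}{- \frac{1083}{17}} + 66 \left(- \frac{1}{82}\right)\right) + 127} = \sqrt{\left(\left(-28\right) \left(- \frac{17}{1083}\right) - \frac{33}{41}\right) + 127} = \sqrt{\left(\frac{476}{1083} - \frac{33}{41}\right) + 127} = \sqrt{- \frac{16223}{44403} + 127} = \sqrt{\frac{5622958}{44403}} = \frac{\sqrt{691623834}}{2337}$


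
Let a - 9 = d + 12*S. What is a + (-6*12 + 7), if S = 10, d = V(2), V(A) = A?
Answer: 66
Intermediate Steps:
d = 2
a = 131 (a = 9 + (2 + 12*10) = 9 + (2 + 120) = 9 + 122 = 131)
a + (-6*12 + 7) = 131 + (-6*12 + 7) = 131 + (-72 + 7) = 131 - 65 = 66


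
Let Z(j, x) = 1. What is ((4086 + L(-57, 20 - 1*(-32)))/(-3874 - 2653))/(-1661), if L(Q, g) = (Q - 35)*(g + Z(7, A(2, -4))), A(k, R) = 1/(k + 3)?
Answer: -790/10841347 ≈ -7.2869e-5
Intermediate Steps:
A(k, R) = 1/(3 + k)
L(Q, g) = (1 + g)*(-35 + Q) (L(Q, g) = (Q - 35)*(g + 1) = (-35 + Q)*(1 + g) = (1 + g)*(-35 + Q))
((4086 + L(-57, 20 - 1*(-32)))/(-3874 - 2653))/(-1661) = ((4086 + (-35 - 57 - 35*(20 - 1*(-32)) - 57*(20 - 1*(-32))))/(-3874 - 2653))/(-1661) = ((4086 + (-35 - 57 - 35*(20 + 32) - 57*(20 + 32)))/(-6527))*(-1/1661) = ((4086 + (-35 - 57 - 35*52 - 57*52))*(-1/6527))*(-1/1661) = ((4086 + (-35 - 57 - 1820 - 2964))*(-1/6527))*(-1/1661) = ((4086 - 4876)*(-1/6527))*(-1/1661) = -790*(-1/6527)*(-1/1661) = (790/6527)*(-1/1661) = -790/10841347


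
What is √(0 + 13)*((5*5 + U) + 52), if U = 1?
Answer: 78*√13 ≈ 281.23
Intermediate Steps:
√(0 + 13)*((5*5 + U) + 52) = √(0 + 13)*((5*5 + 1) + 52) = √13*((25 + 1) + 52) = √13*(26 + 52) = √13*78 = 78*√13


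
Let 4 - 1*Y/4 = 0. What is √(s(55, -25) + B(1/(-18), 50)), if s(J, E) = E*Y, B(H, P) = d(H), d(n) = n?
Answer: I*√14402/6 ≈ 20.001*I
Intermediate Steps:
Y = 16 (Y = 16 - 4*0 = 16 + 0 = 16)
B(H, P) = H
s(J, E) = 16*E (s(J, E) = E*16 = 16*E)
√(s(55, -25) + B(1/(-18), 50)) = √(16*(-25) + 1/(-18)) = √(-400 - 1/18) = √(-7201/18) = I*√14402/6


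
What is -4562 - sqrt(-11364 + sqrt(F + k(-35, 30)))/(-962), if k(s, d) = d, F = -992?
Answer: -4562 + sqrt(-11364 + I*sqrt(962))/962 ≈ -4562.0 + 0.11081*I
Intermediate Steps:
-4562 - sqrt(-11364 + sqrt(F + k(-35, 30)))/(-962) = -4562 - sqrt(-11364 + sqrt(-992 + 30))/(-962) = -4562 - sqrt(-11364 + sqrt(-962))*(-1)/962 = -4562 - sqrt(-11364 + I*sqrt(962))*(-1)/962 = -4562 - (-1)*sqrt(-11364 + I*sqrt(962))/962 = -4562 + sqrt(-11364 + I*sqrt(962))/962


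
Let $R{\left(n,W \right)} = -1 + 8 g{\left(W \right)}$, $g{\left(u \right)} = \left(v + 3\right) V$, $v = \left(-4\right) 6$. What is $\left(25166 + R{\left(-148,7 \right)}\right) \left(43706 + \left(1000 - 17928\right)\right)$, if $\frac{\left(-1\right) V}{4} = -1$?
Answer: $655873554$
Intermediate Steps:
$V = 4$ ($V = \left(-4\right) \left(-1\right) = 4$)
$v = -24$
$g{\left(u \right)} = -84$ ($g{\left(u \right)} = \left(-24 + 3\right) 4 = \left(-21\right) 4 = -84$)
$R{\left(n,W \right)} = -673$ ($R{\left(n,W \right)} = -1 + 8 \left(-84\right) = -1 - 672 = -673$)
$\left(25166 + R{\left(-148,7 \right)}\right) \left(43706 + \left(1000 - 17928\right)\right) = \left(25166 - 673\right) \left(43706 + \left(1000 - 17928\right)\right) = 24493 \left(43706 + \left(1000 - 17928\right)\right) = 24493 \left(43706 - 16928\right) = 24493 \cdot 26778 = 655873554$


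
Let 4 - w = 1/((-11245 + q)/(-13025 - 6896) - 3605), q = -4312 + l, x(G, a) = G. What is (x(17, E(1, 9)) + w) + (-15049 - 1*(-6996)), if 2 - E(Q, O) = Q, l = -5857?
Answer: -576647709391/71793791 ≈ -8032.0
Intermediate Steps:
E(Q, O) = 2 - Q
q = -10169 (q = -4312 - 5857 = -10169)
w = 287195085/71793791 (w = 4 - 1/((-11245 - 10169)/(-13025 - 6896) - 3605) = 4 - 1/(-21414/(-19921) - 3605) = 4 - 1/(-21414*(-1/19921) - 3605) = 4 - 1/(21414/19921 - 3605) = 4 - 1/(-71793791/19921) = 4 - 1*(-19921/71793791) = 4 + 19921/71793791 = 287195085/71793791 ≈ 4.0003)
(x(17, E(1, 9)) + w) + (-15049 - 1*(-6996)) = (17 + 287195085/71793791) + (-15049 - 1*(-6996)) = 1507689532/71793791 + (-15049 + 6996) = 1507689532/71793791 - 8053 = -576647709391/71793791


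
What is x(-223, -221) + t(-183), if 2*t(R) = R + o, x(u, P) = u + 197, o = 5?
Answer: -115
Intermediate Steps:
x(u, P) = 197 + u
t(R) = 5/2 + R/2 (t(R) = (R + 5)/2 = (5 + R)/2 = 5/2 + R/2)
x(-223, -221) + t(-183) = (197 - 223) + (5/2 + (½)*(-183)) = -26 + (5/2 - 183/2) = -26 - 89 = -115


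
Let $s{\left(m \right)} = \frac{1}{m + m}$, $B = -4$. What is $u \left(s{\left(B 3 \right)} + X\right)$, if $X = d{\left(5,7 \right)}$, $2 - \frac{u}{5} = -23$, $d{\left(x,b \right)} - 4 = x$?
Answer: $\frac{26875}{24} \approx 1119.8$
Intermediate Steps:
$d{\left(x,b \right)} = 4 + x$
$u = 125$ ($u = 10 - -115 = 10 + 115 = 125$)
$X = 9$ ($X = 4 + 5 = 9$)
$s{\left(m \right)} = \frac{1}{2 m}$
$u \left(s{\left(B 3 \right)} + X\right) = 125 \left(\frac{1}{2 \left(\left(-4\right) 3\right)} + 9\right) = 125 \left(\frac{1}{2 \left(-12\right)} + 9\right) = 125 \left(\frac{1}{2} \left(- \frac{1}{12}\right) + 9\right) = 125 \left(- \frac{1}{24} + 9\right) = 125 \cdot \frac{215}{24} = \frac{26875}{24}$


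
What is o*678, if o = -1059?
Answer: -718002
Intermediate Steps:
o*678 = -1059*678 = -718002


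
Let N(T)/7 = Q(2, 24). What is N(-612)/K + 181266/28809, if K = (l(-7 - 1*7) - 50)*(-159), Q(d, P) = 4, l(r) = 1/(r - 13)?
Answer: 618402346/98229087 ≈ 6.2955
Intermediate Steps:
l(r) = 1/(-13 + r)
N(T) = 28 (N(T) = 7*4 = 28)
K = 71603/9 (K = (1/(-13 + (-7 - 1*7)) - 50)*(-159) = (1/(-13 + (-7 - 7)) - 50)*(-159) = (1/(-13 - 14) - 50)*(-159) = (1/(-27) - 50)*(-159) = (-1/27 - 50)*(-159) = -1351/27*(-159) = 71603/9 ≈ 7955.9)
N(-612)/K + 181266/28809 = 28/(71603/9) + 181266/28809 = 28*(9/71603) + 181266*(1/28809) = 36/10229 + 60422/9603 = 618402346/98229087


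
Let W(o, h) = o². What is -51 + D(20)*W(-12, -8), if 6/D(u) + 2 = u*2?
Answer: -537/19 ≈ -28.263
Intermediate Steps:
D(u) = 6/(-2 + 2*u) (D(u) = 6/(-2 + u*2) = 6/(-2 + 2*u))
-51 + D(20)*W(-12, -8) = -51 + (3/(-1 + 20))*(-12)² = -51 + (3/19)*144 = -51 + 432/19 = -537/19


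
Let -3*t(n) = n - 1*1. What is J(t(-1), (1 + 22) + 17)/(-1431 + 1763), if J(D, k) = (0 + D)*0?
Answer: 0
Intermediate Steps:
t(n) = ⅓ - n/3 (t(n) = -(n - 1*1)/3 = -(n - 1)/3 = -(-1 + n)/3 = ⅓ - n/3)
J(D, k) = 0 (J(D, k) = D*0 = 0)
J(t(-1), (1 + 22) + 17)/(-1431 + 1763) = 0/(-1431 + 1763) = 0/332 = (1/332)*0 = 0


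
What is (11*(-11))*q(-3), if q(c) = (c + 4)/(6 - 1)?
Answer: -121/5 ≈ -24.200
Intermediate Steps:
q(c) = ⅘ + c/5 (q(c) = (4 + c)/5 = (4 + c)*(⅕) = ⅘ + c/5)
(11*(-11))*q(-3) = (11*(-11))*(⅘ + (⅕)*(-3)) = -121*(⅘ - ⅗) = -121*⅕ = -121/5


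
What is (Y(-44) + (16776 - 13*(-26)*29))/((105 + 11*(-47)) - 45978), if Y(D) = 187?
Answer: -5353/9278 ≈ -0.57696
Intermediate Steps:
(Y(-44) + (16776 - 13*(-26)*29))/((105 + 11*(-47)) - 45978) = (187 + (16776 - 13*(-26)*29))/((105 + 11*(-47)) - 45978) = (187 + (16776 + 338*29))/((105 - 517) - 45978) = (187 + (16776 + 9802))/(-412 - 45978) = (187 + 26578)/(-46390) = 26765*(-1/46390) = -5353/9278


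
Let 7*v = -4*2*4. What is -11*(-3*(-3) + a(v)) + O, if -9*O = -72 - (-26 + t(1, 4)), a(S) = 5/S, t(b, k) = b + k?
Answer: -7805/96 ≈ -81.302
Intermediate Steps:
v = -32/7 (v = (-4*2*4)/7 = (-8*4)/7 = (⅐)*(-32) = -32/7 ≈ -4.5714)
O = 17/3 (O = -(-72 - (-26 + (1 + 4)))/9 = -(-72 - (-26 + 5))/9 = -(-72 - 1*(-21))/9 = -(-72 + 21)/9 = -⅑*(-51) = 17/3 ≈ 5.6667)
-11*(-3*(-3) + a(v)) + O = -11*(-3*(-3) + 5/(-32/7)) + 17/3 = -11*(9 + 5*(-7/32)) + 17/3 = -11*(9 - 35/32) + 17/3 = -11*253/32 + 17/3 = -2783/32 + 17/3 = -7805/96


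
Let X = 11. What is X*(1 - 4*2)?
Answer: -77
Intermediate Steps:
X*(1 - 4*2) = 11*(1 - 4*2) = 11*(1 - 8) = 11*(-7) = -77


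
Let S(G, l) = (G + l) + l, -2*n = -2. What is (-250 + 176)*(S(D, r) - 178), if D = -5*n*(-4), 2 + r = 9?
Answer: 10656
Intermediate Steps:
r = 7 (r = -2 + 9 = 7)
n = 1 (n = -½*(-2) = 1)
D = 20 (D = -5*1*(-4) = -5*(-4) = 20)
S(G, l) = G + 2*l
(-250 + 176)*(S(D, r) - 178) = (-250 + 176)*((20 + 2*7) - 178) = -74*((20 + 14) - 178) = -74*(34 - 178) = -74*(-144) = 10656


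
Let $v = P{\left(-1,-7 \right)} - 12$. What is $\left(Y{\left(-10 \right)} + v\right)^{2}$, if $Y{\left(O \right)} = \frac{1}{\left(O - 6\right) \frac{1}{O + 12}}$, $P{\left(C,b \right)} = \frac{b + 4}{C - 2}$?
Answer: $\frac{7921}{64} \approx 123.77$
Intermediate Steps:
$P{\left(C,b \right)} = \frac{4 + b}{-2 + C}$
$v = -11$ ($v = \frac{4 - 7}{-2 - 1} - 12 = \frac{1}{-3} \left(-3\right) - 12 = \left(- \frac{1}{3}\right) \left(-3\right) - 12 = 1 - 12 = -11$)
$Y{\left(O \right)} = \frac{12 + O}{-6 + O}$ ($Y{\left(O \right)} = \frac{1}{\left(-6 + O\right) \frac{1}{12 + O}} = \frac{1}{\frac{1}{12 + O} \left(-6 + O\right)} = \frac{12 + O}{-6 + O}$)
$\left(Y{\left(-10 \right)} + v\right)^{2} = \left(\frac{12 - 10}{-6 - 10} - 11\right)^{2} = \left(\frac{1}{-16} \cdot 2 - 11\right)^{2} = \left(\left(- \frac{1}{16}\right) 2 - 11\right)^{2} = \left(- \frac{1}{8} - 11\right)^{2} = \left(- \frac{89}{8}\right)^{2} = \frac{7921}{64}$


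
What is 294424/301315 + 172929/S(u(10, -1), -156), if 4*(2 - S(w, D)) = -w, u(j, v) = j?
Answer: 34738284362/903945 ≈ 38430.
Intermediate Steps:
S(w, D) = 2 + w/4 (S(w, D) = 2 - (-1)*w/4 = 2 + w/4)
294424/301315 + 172929/S(u(10, -1), -156) = 294424/301315 + 172929/(2 + (¼)*10) = 294424*(1/301315) + 172929/(2 + 5/2) = 294424/301315 + 172929/(9/2) = 294424/301315 + 172929*(2/9) = 294424/301315 + 115286/3 = 34738284362/903945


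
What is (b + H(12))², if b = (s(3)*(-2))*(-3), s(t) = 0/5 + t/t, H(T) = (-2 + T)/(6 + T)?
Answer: 3481/81 ≈ 42.975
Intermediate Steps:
H(T) = (-2 + T)/(6 + T)
s(t) = 1 (s(t) = 0*(⅕) + 1 = 0 + 1 = 1)
b = 6 (b = (1*(-2))*(-3) = -2*(-3) = 6)
(b + H(12))² = (6 + (-2 + 12)/(6 + 12))² = (6 + 10/18)² = (6 + (1/18)*10)² = (6 + 5/9)² = (59/9)² = 3481/81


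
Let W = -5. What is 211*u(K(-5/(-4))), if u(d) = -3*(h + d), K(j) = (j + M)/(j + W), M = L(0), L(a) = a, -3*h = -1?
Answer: 0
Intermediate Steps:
h = ⅓ (h = -⅓*(-1) = ⅓ ≈ 0.33333)
M = 0
K(j) = j/(-5 + j) (K(j) = (j + 0)/(j - 5) = j/(-5 + j))
u(d) = -1 - 3*d (u(d) = -3*(⅓ + d) = -1 - 3*d)
211*u(K(-5/(-4))) = 211*(-1 - 3*(-5/(-4))/(-5 - 5/(-4))) = 211*(-1 - 3*(-5*(-¼))/(-5 - 5*(-¼))) = 211*(-1 - 15/(4*(-5 + 5/4))) = 211*(-1 - 15/(4*(-15/4))) = 211*(-1 - 15*(-4)/(4*15)) = 211*(-1 - 3*(-⅓)) = 211*(-1 + 1) = 211*0 = 0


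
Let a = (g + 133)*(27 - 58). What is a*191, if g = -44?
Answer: -526969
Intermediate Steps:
a = -2759 (a = (-44 + 133)*(27 - 58) = 89*(-31) = -2759)
a*191 = -2759*191 = -526969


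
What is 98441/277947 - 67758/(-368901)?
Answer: 2042522821/3797589861 ≈ 0.53785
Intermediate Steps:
98441/277947 - 67758/(-368901) = 98441*(1/277947) - 67758*(-1/368901) = 98441/277947 + 22586/122967 = 2042522821/3797589861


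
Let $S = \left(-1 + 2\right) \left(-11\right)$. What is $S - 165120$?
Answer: $-165131$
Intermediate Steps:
$S = -11$ ($S = 1 \left(-11\right) = -11$)
$S - 165120 = -11 - 165120 = -165131$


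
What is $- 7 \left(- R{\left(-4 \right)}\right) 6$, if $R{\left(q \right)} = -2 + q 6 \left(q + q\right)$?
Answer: $7980$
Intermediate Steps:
$R{\left(q \right)} = -2 + 12 q^{2}$ ($R{\left(q \right)} = -2 + q 6 \cdot 2 q = -2 + q 12 q = -2 + 12 q^{2}$)
$- 7 \left(- R{\left(-4 \right)}\right) 6 = - 7 \left(- (-2 + 12 \left(-4\right)^{2})\right) 6 = - 7 \left(- (-2 + 12 \cdot 16)\right) 6 = - 7 \left(- (-2 + 192)\right) 6 = - 7 \left(\left(-1\right) 190\right) 6 = \left(-7\right) \left(-190\right) 6 = 1330 \cdot 6 = 7980$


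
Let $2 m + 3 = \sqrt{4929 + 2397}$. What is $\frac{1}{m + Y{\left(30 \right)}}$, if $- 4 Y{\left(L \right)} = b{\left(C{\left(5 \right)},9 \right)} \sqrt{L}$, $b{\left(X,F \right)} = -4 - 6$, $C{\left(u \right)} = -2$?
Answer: $\frac{2}{-3 + 3 \sqrt{814} + 5 \sqrt{30}} \approx 0.018185$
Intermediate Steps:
$b{\left(X,F \right)} = -10$ ($b{\left(X,F \right)} = -4 - 6 = -10$)
$Y{\left(L \right)} = \frac{5 \sqrt{L}}{2}$ ($Y{\left(L \right)} = - \frac{\left(-10\right) \sqrt{L}}{4} = \frac{5 \sqrt{L}}{2}$)
$m = - \frac{3}{2} + \frac{3 \sqrt{814}}{2}$ ($m = - \frac{3}{2} + \frac{\sqrt{4929 + 2397}}{2} = - \frac{3}{2} + \frac{\sqrt{7326}}{2} = - \frac{3}{2} + \frac{3 \sqrt{814}}{2} \approx 41.296$)
$\frac{1}{m + Y{\left(30 \right)}} = \frac{1}{\left(- \frac{3}{2} + \frac{3 \sqrt{814}}{2}\right) + \frac{5 \sqrt{30}}{2}} = \frac{1}{- \frac{3}{2} + \frac{3 \sqrt{814}}{2} + \frac{5 \sqrt{30}}{2}}$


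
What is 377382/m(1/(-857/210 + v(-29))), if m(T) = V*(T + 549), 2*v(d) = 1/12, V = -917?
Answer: -426819042/569125963 ≈ -0.74996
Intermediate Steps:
v(d) = 1/24 (v(d) = (½)/12 = (½)*(1/12) = 1/24)
m(T) = -503433 - 917*T (m(T) = -917*(T + 549) = -917*(549 + T) = -503433 - 917*T)
377382/m(1/(-857/210 + v(-29))) = 377382/(-503433 - 917/(-857/210 + 1/24)) = 377382/(-503433 - 917/(-1131/280)) = 377382/(-503433 - 917*(-280/1131)) = 377382/(-503433 + 256760/1131) = 377382/(-569125963/1131) = 377382*(-1131/569125963) = -426819042/569125963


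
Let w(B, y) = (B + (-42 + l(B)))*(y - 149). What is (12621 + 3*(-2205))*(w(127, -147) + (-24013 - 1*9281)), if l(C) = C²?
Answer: -29024823828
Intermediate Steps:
w(B, y) = (-149 + y)*(-42 + B + B²) (w(B, y) = (B + (-42 + B²))*(y - 149) = (-42 + B + B²)*(-149 + y) = (-149 + y)*(-42 + B + B²))
(12621 + 3*(-2205))*(w(127, -147) + (-24013 - 1*9281)) = (12621 + 3*(-2205))*((6258 - 149*127 - 149*127² - 42*(-147) + 127*(-147) - 147*127²) + (-24013 - 1*9281)) = (12621 - 6615)*((6258 - 18923 - 149*16129 + 6174 - 18669 - 147*16129) + (-24013 - 9281)) = 6006*((6258 - 18923 - 2403221 + 6174 - 18669 - 2370963) - 33294) = 6006*(-4799344 - 33294) = 6006*(-4832638) = -29024823828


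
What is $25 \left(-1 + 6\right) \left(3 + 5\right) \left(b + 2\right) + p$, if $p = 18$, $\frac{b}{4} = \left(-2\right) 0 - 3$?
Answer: $-9982$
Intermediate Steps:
$b = -12$ ($b = 4 \left(\left(-2\right) 0 - 3\right) = 4 \left(0 - 3\right) = 4 \left(-3\right) = -12$)
$25 \left(-1 + 6\right) \left(3 + 5\right) \left(b + 2\right) + p = 25 \left(-1 + 6\right) \left(3 + 5\right) \left(-12 + 2\right) + 18 = 25 \cdot 5 \cdot 8 \left(-10\right) + 18 = 25 \cdot 40 \left(-10\right) + 18 = 25 \left(-400\right) + 18 = -10000 + 18 = -9982$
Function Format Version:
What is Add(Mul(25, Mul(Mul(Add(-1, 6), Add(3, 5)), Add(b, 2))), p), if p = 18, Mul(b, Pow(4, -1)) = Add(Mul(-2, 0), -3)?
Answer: -9982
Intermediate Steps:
b = -12 (b = Mul(4, Add(Mul(-2, 0), -3)) = Mul(4, Add(0, -3)) = Mul(4, -3) = -12)
Add(Mul(25, Mul(Mul(Add(-1, 6), Add(3, 5)), Add(b, 2))), p) = Add(Mul(25, Mul(Mul(Add(-1, 6), Add(3, 5)), Add(-12, 2))), 18) = Add(Mul(25, Mul(Mul(5, 8), -10)), 18) = Add(Mul(25, Mul(40, -10)), 18) = Add(Mul(25, -400), 18) = Add(-10000, 18) = -9982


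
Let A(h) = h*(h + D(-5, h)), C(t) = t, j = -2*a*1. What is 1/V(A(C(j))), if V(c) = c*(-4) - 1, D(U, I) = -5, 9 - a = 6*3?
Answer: -1/937 ≈ -0.0010672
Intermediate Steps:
a = -9 (a = 9 - 6*3 = 9 - 1*18 = 9 - 18 = -9)
j = 18 (j = -2*(-9)*1 = 18*1 = 18)
A(h) = h*(-5 + h) (A(h) = h*(h - 5) = h*(-5 + h))
V(c) = -1 - 4*c (V(c) = -4*c - 1 = -1 - 4*c)
1/V(A(C(j))) = 1/(-1 - 72*(-5 + 18)) = 1/(-1 - 72*13) = 1/(-1 - 4*234) = 1/(-1 - 936) = 1/(-937) = -1/937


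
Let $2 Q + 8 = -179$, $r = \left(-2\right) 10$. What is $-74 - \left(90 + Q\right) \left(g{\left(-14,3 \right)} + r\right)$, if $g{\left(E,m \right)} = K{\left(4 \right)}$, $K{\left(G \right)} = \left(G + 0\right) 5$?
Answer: $-74$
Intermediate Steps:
$K{\left(G \right)} = 5 G$ ($K{\left(G \right)} = G 5 = 5 G$)
$g{\left(E,m \right)} = 20$ ($g{\left(E,m \right)} = 5 \cdot 4 = 20$)
$r = -20$
$Q = - \frac{187}{2}$ ($Q = -4 + \frac{1}{2} \left(-179\right) = -4 - \frac{179}{2} = - \frac{187}{2} \approx -93.5$)
$-74 - \left(90 + Q\right) \left(g{\left(-14,3 \right)} + r\right) = -74 - \left(90 - \frac{187}{2}\right) \left(20 - 20\right) = -74 - \left(- \frac{7}{2}\right) 0 = -74 - 0 = -74 + 0 = -74$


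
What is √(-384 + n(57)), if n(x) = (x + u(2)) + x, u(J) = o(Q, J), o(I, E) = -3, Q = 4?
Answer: I*√273 ≈ 16.523*I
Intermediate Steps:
u(J) = -3
n(x) = -3 + 2*x (n(x) = (x - 3) + x = (-3 + x) + x = -3 + 2*x)
√(-384 + n(57)) = √(-384 + (-3 + 2*57)) = √(-384 + (-3 + 114)) = √(-384 + 111) = √(-273) = I*√273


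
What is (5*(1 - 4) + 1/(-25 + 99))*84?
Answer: -46578/37 ≈ -1258.9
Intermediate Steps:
(5*(1 - 4) + 1/(-25 + 99))*84 = (5*(-3) + 1/74)*84 = (-15 + 1/74)*84 = -1109/74*84 = -46578/37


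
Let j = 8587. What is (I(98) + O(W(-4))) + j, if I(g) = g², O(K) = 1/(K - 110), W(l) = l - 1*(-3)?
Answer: 2019200/111 ≈ 18191.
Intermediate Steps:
W(l) = 3 + l (W(l) = l + 3 = 3 + l)
O(K) = 1/(-110 + K)
(I(98) + O(W(-4))) + j = (98² + 1/(-110 + (3 - 4))) + 8587 = (9604 + 1/(-110 - 1)) + 8587 = (9604 + 1/(-111)) + 8587 = (9604 - 1/111) + 8587 = 1066043/111 + 8587 = 2019200/111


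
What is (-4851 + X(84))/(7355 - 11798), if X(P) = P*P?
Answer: -735/1481 ≈ -0.49629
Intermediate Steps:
X(P) = P**2
(-4851 + X(84))/(7355 - 11798) = (-4851 + 84**2)/(7355 - 11798) = (-4851 + 7056)/(-4443) = 2205*(-1/4443) = -735/1481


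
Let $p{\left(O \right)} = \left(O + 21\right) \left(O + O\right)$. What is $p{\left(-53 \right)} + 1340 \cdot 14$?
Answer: $22152$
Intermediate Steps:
$p{\left(O \right)} = 2 O \left(21 + O\right)$ ($p{\left(O \right)} = \left(21 + O\right) 2 O = 2 O \left(21 + O\right)$)
$p{\left(-53 \right)} + 1340 \cdot 14 = 2 \left(-53\right) \left(21 - 53\right) + 1340 \cdot 14 = 2 \left(-53\right) \left(-32\right) + 18760 = 3392 + 18760 = 22152$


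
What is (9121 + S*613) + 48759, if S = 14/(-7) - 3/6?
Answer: 112695/2 ≈ 56348.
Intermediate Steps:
S = -5/2 (S = 14*(-⅐) - 3*⅙ = -2 - ½ = -5/2 ≈ -2.5000)
(9121 + S*613) + 48759 = (9121 - 5/2*613) + 48759 = (9121 - 3065/2) + 48759 = 15177/2 + 48759 = 112695/2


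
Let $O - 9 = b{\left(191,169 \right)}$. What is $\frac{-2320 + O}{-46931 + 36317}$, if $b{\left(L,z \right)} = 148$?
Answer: $\frac{721}{3538} \approx 0.20379$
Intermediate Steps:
$O = 157$ ($O = 9 + 148 = 157$)
$\frac{-2320 + O}{-46931 + 36317} = \frac{-2320 + 157}{-46931 + 36317} = - \frac{2163}{-10614} = \left(-2163\right) \left(- \frac{1}{10614}\right) = \frac{721}{3538}$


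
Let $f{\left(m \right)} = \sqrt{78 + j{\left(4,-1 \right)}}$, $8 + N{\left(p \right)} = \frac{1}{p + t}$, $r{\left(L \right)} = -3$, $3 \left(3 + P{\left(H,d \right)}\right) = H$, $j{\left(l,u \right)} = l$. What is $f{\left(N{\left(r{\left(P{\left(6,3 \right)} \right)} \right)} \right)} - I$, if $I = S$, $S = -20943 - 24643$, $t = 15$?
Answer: $45586 + \sqrt{82} \approx 45595.0$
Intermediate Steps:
$P{\left(H,d \right)} = -3 + \frac{H}{3}$
$N{\left(p \right)} = -8 + \frac{1}{15 + p}$ ($N{\left(p \right)} = -8 + \frac{1}{p + 15} = -8 + \frac{1}{15 + p}$)
$f{\left(m \right)} = \sqrt{82}$ ($f{\left(m \right)} = \sqrt{78 + 4} = \sqrt{82}$)
$S = -45586$ ($S = -20943 - 24643 = -45586$)
$I = -45586$
$f{\left(N{\left(r{\left(P{\left(6,3 \right)} \right)} \right)} \right)} - I = \sqrt{82} - -45586 = \sqrt{82} + 45586 = 45586 + \sqrt{82}$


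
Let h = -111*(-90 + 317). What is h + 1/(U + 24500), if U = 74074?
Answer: -2483769077/98574 ≈ -25197.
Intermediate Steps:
h = -25197 (h = -111*227 = -25197)
h + 1/(U + 24500) = -25197 + 1/(74074 + 24500) = -25197 + 1/98574 = -2483769077/98574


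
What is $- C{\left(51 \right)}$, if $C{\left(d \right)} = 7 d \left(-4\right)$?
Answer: $1428$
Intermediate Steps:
$C{\left(d \right)} = - 28 d$
$- C{\left(51 \right)} = - \left(-28\right) 51 = \left(-1\right) \left(-1428\right) = 1428$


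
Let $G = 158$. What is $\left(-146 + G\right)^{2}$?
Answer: $144$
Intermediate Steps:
$\left(-146 + G\right)^{2} = \left(-146 + 158\right)^{2} = 12^{2} = 144$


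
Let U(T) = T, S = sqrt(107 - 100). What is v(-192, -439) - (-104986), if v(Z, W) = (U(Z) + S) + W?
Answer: 104355 + sqrt(7) ≈ 1.0436e+5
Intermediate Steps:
S = sqrt(7) ≈ 2.6458
v(Z, W) = W + Z + sqrt(7) (v(Z, W) = (Z + sqrt(7)) + W = W + Z + sqrt(7))
v(-192, -439) - (-104986) = (-439 - 192 + sqrt(7)) - (-104986) = (-631 + sqrt(7)) - 1*(-104986) = (-631 + sqrt(7)) + 104986 = 104355 + sqrt(7)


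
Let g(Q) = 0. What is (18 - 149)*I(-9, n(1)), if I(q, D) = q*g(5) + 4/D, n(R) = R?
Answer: -524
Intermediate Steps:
I(q, D) = 4/D (I(q, D) = q*0 + 4/D = 0 + 4/D = 4/D)
(18 - 149)*I(-9, n(1)) = (18 - 149)*(4/1) = -524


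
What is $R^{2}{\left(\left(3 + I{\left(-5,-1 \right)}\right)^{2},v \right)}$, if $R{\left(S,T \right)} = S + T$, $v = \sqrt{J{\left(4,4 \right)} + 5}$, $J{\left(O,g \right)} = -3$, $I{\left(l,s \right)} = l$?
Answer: $\left(4 + \sqrt{2}\right)^{2} \approx 29.314$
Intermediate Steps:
$v = \sqrt{2}$ ($v = \sqrt{-3 + 5} = \sqrt{2} \approx 1.4142$)
$R^{2}{\left(\left(3 + I{\left(-5,-1 \right)}\right)^{2},v \right)} = \left(\left(3 - 5\right)^{2} + \sqrt{2}\right)^{2} = \left(\left(-2\right)^{2} + \sqrt{2}\right)^{2} = \left(4 + \sqrt{2}\right)^{2}$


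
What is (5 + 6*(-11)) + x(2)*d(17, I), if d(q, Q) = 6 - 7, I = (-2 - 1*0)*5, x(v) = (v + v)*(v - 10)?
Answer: -29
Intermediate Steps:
x(v) = 2*v*(-10 + v) (x(v) = (2*v)*(-10 + v) = 2*v*(-10 + v))
I = -10 (I = (-2 + 0)*5 = -2*5 = -10)
d(q, Q) = -1
(5 + 6*(-11)) + x(2)*d(17, I) = (5 + 6*(-11)) + (2*2*(-10 + 2))*(-1) = (5 - 66) + (2*2*(-8))*(-1) = -61 - 32*(-1) = -61 + 32 = -29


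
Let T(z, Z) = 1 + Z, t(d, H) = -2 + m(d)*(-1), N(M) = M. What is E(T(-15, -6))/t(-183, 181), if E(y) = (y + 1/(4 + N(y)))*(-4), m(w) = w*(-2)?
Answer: -3/46 ≈ -0.065217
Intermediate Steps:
m(w) = -2*w
t(d, H) = -2 + 2*d (t(d, H) = -2 - 2*d*(-1) = -2 + 2*d)
E(y) = -4*y - 4/(4 + y) (E(y) = (y + 1/(4 + y))*(-4) = -4*y - 4/(4 + y))
E(T(-15, -6))/t(-183, 181) = (4*(-1 - (1 - 6)² - 4*(1 - 6))/(4 + (1 - 6)))/(-2 + 2*(-183)) = (4*(-1 - 1*(-5)² - 4*(-5))/(4 - 5))/(-2 - 366) = (4*(-1 - 1*25 + 20)/(-1))/(-368) = (4*(-1)*(-1 - 25 + 20))*(-1/368) = (4*(-1)*(-6))*(-1/368) = 24*(-1/368) = -3/46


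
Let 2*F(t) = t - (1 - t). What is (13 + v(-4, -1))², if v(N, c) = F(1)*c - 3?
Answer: 361/4 ≈ 90.250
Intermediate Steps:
F(t) = -½ + t (F(t) = (t - (1 - t))/2 = (t + (-1 + t))/2 = (-1 + 2*t)/2 = -½ + t)
v(N, c) = -3 + c/2 (v(N, c) = (-½ + 1)*c - 3 = c/2 - 3 = -3 + c/2)
(13 + v(-4, -1))² = (13 + (-3 + (½)*(-1)))² = (13 + (-3 - ½))² = (13 - 7/2)² = (19/2)² = 361/4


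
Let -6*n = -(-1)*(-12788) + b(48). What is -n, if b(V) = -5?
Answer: -12793/6 ≈ -2132.2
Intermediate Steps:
n = 12793/6 (n = -(-(-1)*(-12788) - 5)/6 = -(-1*12788 - 5)/6 = -(-12788 - 5)/6 = -⅙*(-12793) = 12793/6 ≈ 2132.2)
-n = -1*12793/6 = -12793/6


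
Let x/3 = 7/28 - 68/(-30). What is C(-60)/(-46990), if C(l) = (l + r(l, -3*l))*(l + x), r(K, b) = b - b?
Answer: -3147/46990 ≈ -0.066972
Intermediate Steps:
r(K, b) = 0
x = 151/20 (x = 3*(7/28 - 68/(-30)) = 3*(7*(1/28) - 68*(-1/30)) = 3*(¼ + 34/15) = 3*(151/60) = 151/20 ≈ 7.5500)
C(l) = l*(151/20 + l) (C(l) = (l + 0)*(l + 151/20) = l*(151/20 + l))
C(-60)/(-46990) = ((1/20)*(-60)*(151 + 20*(-60)))/(-46990) = ((1/20)*(-60)*(151 - 1200))*(-1/46990) = ((1/20)*(-60)*(-1049))*(-1/46990) = 3147*(-1/46990) = -3147/46990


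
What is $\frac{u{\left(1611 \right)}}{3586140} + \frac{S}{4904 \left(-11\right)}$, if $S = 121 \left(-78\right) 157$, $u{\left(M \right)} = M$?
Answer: $\frac{3354739411}{122127990} \approx 27.469$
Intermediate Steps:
$S = -1481766$ ($S = \left(-9438\right) 157 = -1481766$)
$\frac{u{\left(1611 \right)}}{3586140} + \frac{S}{4904 \left(-11\right)} = \frac{1611}{3586140} - \frac{1481766}{4904 \left(-11\right)} = 1611 \cdot \frac{1}{3586140} - \frac{1481766}{-53944} = \frac{179}{398460} - - \frac{67353}{2452} = \frac{179}{398460} + \frac{67353}{2452} = \frac{3354739411}{122127990}$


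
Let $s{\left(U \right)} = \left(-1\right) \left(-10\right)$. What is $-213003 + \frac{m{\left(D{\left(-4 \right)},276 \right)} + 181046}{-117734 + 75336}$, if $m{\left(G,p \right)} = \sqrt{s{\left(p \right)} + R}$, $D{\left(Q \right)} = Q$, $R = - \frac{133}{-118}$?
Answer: $- \frac{4515541120}{21199} - \frac{\sqrt{154934}}{5002964} \approx -2.1301 \cdot 10^{5}$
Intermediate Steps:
$R = \frac{133}{118}$ ($R = \left(-133\right) \left(- \frac{1}{118}\right) = \frac{133}{118} \approx 1.1271$)
$s{\left(U \right)} = 10$
$m{\left(G,p \right)} = \frac{\sqrt{154934}}{118}$ ($m{\left(G,p \right)} = \sqrt{10 + \frac{133}{118}} = \sqrt{\frac{1313}{118}} = \frac{\sqrt{154934}}{118}$)
$-213003 + \frac{m{\left(D{\left(-4 \right)},276 \right)} + 181046}{-117734 + 75336} = -213003 + \frac{\frac{\sqrt{154934}}{118} + 181046}{-117734 + 75336} = -213003 + \frac{181046 + \frac{\sqrt{154934}}{118}}{-42398} = -213003 + \left(181046 + \frac{\sqrt{154934}}{118}\right) \left(- \frac{1}{42398}\right) = -213003 - \left(\frac{90523}{21199} + \frac{\sqrt{154934}}{5002964}\right) = - \frac{4515541120}{21199} - \frac{\sqrt{154934}}{5002964}$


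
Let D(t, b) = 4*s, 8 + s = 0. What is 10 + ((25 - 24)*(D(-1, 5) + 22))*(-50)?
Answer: 510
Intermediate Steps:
s = -8 (s = -8 + 0 = -8)
D(t, b) = -32 (D(t, b) = 4*(-8) = -32)
10 + ((25 - 24)*(D(-1, 5) + 22))*(-50) = 10 + ((25 - 24)*(-32 + 22))*(-50) = 10 + (1*(-10))*(-50) = 10 - 10*(-50) = 10 + 500 = 510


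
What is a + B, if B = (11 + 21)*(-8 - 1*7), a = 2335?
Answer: 1855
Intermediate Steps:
B = -480 (B = 32*(-8 - 7) = 32*(-15) = -480)
a + B = 2335 - 480 = 1855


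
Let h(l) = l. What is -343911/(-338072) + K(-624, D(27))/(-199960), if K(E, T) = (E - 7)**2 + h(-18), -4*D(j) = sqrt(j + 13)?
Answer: -1028633699/1056263705 ≈ -0.97384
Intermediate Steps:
D(j) = -sqrt(13 + j)/4 (D(j) = -sqrt(j + 13)/4 = -sqrt(13 + j)/4)
K(E, T) = -18 + (-7 + E)**2 (K(E, T) = (E - 7)**2 - 18 = (-7 + E)**2 - 18 = -18 + (-7 + E)**2)
-343911/(-338072) + K(-624, D(27))/(-199960) = -343911/(-338072) + (-18 + (-7 - 624)**2)/(-199960) = -343911*(-1/338072) + (-18 + (-631)**2)*(-1/199960) = 343911/338072 + (-18 + 398161)*(-1/199960) = 343911/338072 + 398143*(-1/199960) = 343911/338072 - 398143/199960 = -1028633699/1056263705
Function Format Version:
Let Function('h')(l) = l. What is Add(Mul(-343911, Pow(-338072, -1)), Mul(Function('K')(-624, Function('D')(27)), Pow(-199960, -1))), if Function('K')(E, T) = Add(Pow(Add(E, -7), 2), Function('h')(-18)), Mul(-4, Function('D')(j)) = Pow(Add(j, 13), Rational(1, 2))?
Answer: Rational(-1028633699, 1056263705) ≈ -0.97384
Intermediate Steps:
Function('D')(j) = Mul(Rational(-1, 4), Pow(Add(13, j), Rational(1, 2))) (Function('D')(j) = Mul(Rational(-1, 4), Pow(Add(j, 13), Rational(1, 2))) = Mul(Rational(-1, 4), Pow(Add(13, j), Rational(1, 2))))
Function('K')(E, T) = Add(-18, Pow(Add(-7, E), 2)) (Function('K')(E, T) = Add(Pow(Add(E, -7), 2), -18) = Add(Pow(Add(-7, E), 2), -18) = Add(-18, Pow(Add(-7, E), 2)))
Add(Mul(-343911, Pow(-338072, -1)), Mul(Function('K')(-624, Function('D')(27)), Pow(-199960, -1))) = Add(Mul(-343911, Pow(-338072, -1)), Mul(Add(-18, Pow(Add(-7, -624), 2)), Pow(-199960, -1))) = Add(Mul(-343911, Rational(-1, 338072)), Mul(Add(-18, Pow(-631, 2)), Rational(-1, 199960))) = Add(Rational(343911, 338072), Mul(Add(-18, 398161), Rational(-1, 199960))) = Add(Rational(343911, 338072), Mul(398143, Rational(-1, 199960))) = Add(Rational(343911, 338072), Rational(-398143, 199960)) = Rational(-1028633699, 1056263705)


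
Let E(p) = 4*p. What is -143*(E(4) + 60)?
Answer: -10868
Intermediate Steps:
-143*(E(4) + 60) = -143*(4*4 + 60) = -143*(16 + 60) = -143*76 = -10868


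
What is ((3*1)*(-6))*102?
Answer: -1836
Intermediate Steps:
((3*1)*(-6))*102 = (3*(-6))*102 = -18*102 = -1836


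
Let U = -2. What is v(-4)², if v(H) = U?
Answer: 4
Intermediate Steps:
v(H) = -2
v(-4)² = (-2)² = 4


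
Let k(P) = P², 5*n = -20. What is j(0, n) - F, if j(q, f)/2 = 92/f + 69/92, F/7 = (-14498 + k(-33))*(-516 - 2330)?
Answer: -534268285/2 ≈ -2.6713e+8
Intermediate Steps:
n = -4 (n = (⅕)*(-20) = -4)
F = 267134098 (F = 7*((-14498 + (-33)²)*(-516 - 2330)) = 7*((-14498 + 1089)*(-2846)) = 7*(-13409*(-2846)) = 7*38162014 = 267134098)
j(q, f) = 3/2 + 184/f (j(q, f) = 2*(92/f + 69/92) = 2*(92/f + 69*(1/92)) = 2*(92/f + ¾) = 2*(¾ + 92/f) = 3/2 + 184/f)
j(0, n) - F = (3/2 + 184/(-4)) - 1*267134098 = (3/2 + 184*(-¼)) - 267134098 = (3/2 - 46) - 267134098 = -89/2 - 267134098 = -534268285/2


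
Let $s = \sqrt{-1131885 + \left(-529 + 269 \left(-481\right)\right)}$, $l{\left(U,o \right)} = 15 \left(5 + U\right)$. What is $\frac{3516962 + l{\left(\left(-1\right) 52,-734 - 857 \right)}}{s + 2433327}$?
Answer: $\frac{2852067699013}{1973693850244} - \frac{3516257 i \sqrt{1261803}}{5921081550732} \approx 1.445 - 0.00066708 i$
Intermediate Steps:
$l{\left(U,o \right)} = 75 + 15 U$
$s = i \sqrt{1261803}$ ($s = \sqrt{-1131885 - 129918} = \sqrt{-1261803} = i \sqrt{1261803} \approx 1123.3 i$)
$\frac{3516962 + l{\left(\left(-1\right) 52,-734 - 857 \right)}}{s + 2433327} = \frac{3516962 + \left(75 + 15 \left(\left(-1\right) 52\right)\right)}{i \sqrt{1261803} + 2433327} = \frac{3516962 + \left(75 + 15 \left(-52\right)\right)}{2433327 + i \sqrt{1261803}} = \frac{3516962 + \left(75 - 780\right)}{2433327 + i \sqrt{1261803}} = \frac{3516962 - 705}{2433327 + i \sqrt{1261803}} = \frac{3516257}{2433327 + i \sqrt{1261803}}$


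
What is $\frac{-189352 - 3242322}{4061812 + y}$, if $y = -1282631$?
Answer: $- \frac{3431674}{2779181} \approx -1.2348$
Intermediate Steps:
$\frac{-189352 - 3242322}{4061812 + y} = \frac{-189352 - 3242322}{4061812 - 1282631} = - \frac{3431674}{2779181}$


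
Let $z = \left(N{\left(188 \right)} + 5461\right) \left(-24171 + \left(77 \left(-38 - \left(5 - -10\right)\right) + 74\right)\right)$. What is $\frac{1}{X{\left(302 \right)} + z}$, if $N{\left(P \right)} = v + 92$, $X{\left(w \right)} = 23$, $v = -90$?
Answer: $- \frac{1}{153936391} \approx -6.4962 \cdot 10^{-9}$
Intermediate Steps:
$N{\left(P \right)} = 2$ ($N{\left(P \right)} = -90 + 92 = 2$)
$z = -153936414$ ($z = \left(2 + 5461\right) \left(-24171 + \left(77 \left(-38 - \left(5 - -10\right)\right) + 74\right)\right) = 5463 \left(-24171 + \left(77 \left(-38 - \left(5 + 10\right)\right) + 74\right)\right) = 5463 \left(-24171 + \left(77 \left(-38 - 15\right) + 74\right)\right) = 5463 \left(-24171 + \left(77 \left(-53\right) + 74\right)\right) = 5463 \left(-24171 + \left(-4081 + 74\right)\right) = 5463 \left(-24171 - 4007\right) = 5463 \left(-28178\right) = -153936414$)
$\frac{1}{X{\left(302 \right)} + z} = \frac{1}{23 - 153936414} = \frac{1}{-153936391} = - \frac{1}{153936391}$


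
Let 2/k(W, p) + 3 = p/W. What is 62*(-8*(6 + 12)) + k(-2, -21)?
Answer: -133916/15 ≈ -8927.7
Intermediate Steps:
k(W, p) = 2/(-3 + p/W)
62*(-8*(6 + 12)) + k(-2, -21) = 62*(-8*(6 + 12)) + 2*(-2)/(-21 - 3*(-2)) = 62*(-8*18) + 2*(-2)/(-21 + 6) = 62*(-144) + 2*(-2)/(-15) = -8928 + 2*(-2)*(-1/15) = -8928 + 4/15 = -133916/15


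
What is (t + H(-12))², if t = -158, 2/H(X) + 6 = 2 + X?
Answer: 1600225/64 ≈ 25004.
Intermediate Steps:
H(X) = 2/(-4 + X) (H(X) = 2/(-6 + (2 + X)) = 2/(-4 + X))
(t + H(-12))² = (-158 + 2/(-4 - 12))² = (-158 + 2/(-16))² = (-158 + 2*(-1/16))² = (-158 - ⅛)² = (-1265/8)² = 1600225/64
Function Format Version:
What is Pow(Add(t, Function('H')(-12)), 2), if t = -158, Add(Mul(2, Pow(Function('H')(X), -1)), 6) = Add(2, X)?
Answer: Rational(1600225, 64) ≈ 25004.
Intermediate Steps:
Function('H')(X) = Mul(2, Pow(Add(-4, X), -1)) (Function('H')(X) = Mul(2, Pow(Add(-6, Add(2, X)), -1)) = Mul(2, Pow(Add(-4, X), -1)))
Pow(Add(t, Function('H')(-12)), 2) = Pow(Add(-158, Mul(2, Pow(Add(-4, -12), -1))), 2) = Pow(Add(-158, Mul(2, Pow(-16, -1))), 2) = Pow(Add(-158, Mul(2, Rational(-1, 16))), 2) = Pow(Add(-158, Rational(-1, 8)), 2) = Pow(Rational(-1265, 8), 2) = Rational(1600225, 64)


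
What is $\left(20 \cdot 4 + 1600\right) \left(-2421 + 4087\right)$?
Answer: $2798880$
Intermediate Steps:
$\left(20 \cdot 4 + 1600\right) \left(-2421 + 4087\right) = \left(80 + 1600\right) 1666 = 1680 \cdot 1666 = 2798880$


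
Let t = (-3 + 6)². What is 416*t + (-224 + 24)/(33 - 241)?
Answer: 97369/26 ≈ 3745.0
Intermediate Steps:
t = 9 (t = 3² = 9)
416*t + (-224 + 24)/(33 - 241) = 416*9 + (-224 + 24)/(33 - 241) = 3744 - 200/(-208) = 3744 - 200*(-1/208) = 3744 + 25/26 = 97369/26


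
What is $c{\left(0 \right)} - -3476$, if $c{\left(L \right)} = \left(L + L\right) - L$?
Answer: $3476$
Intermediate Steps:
$c{\left(L \right)} = L$ ($c{\left(L \right)} = 2 L - L = L$)
$c{\left(0 \right)} - -3476 = 0 - -3476 = 0 + 3476 = 3476$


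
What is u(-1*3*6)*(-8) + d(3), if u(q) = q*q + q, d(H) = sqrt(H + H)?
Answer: -2448 + sqrt(6) ≈ -2445.6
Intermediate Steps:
d(H) = sqrt(2)*sqrt(H) (d(H) = sqrt(2*H) = sqrt(2)*sqrt(H))
u(q) = q + q**2 (u(q) = q**2 + q = q + q**2)
u(-1*3*6)*(-8) + d(3) = ((-1*3*6)*(1 - 1*3*6))*(-8) + sqrt(2)*sqrt(3) = ((-3*6)*(1 - 3*6))*(-8) + sqrt(6) = -18*(1 - 18)*(-8) + sqrt(6) = -18*(-17)*(-8) + sqrt(6) = 306*(-8) + sqrt(6) = -2448 + sqrt(6)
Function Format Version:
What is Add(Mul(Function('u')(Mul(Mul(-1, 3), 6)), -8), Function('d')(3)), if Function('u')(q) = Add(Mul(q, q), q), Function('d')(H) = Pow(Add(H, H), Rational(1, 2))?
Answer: Add(-2448, Pow(6, Rational(1, 2))) ≈ -2445.6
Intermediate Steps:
Function('d')(H) = Mul(Pow(2, Rational(1, 2)), Pow(H, Rational(1, 2))) (Function('d')(H) = Pow(Mul(2, H), Rational(1, 2)) = Mul(Pow(2, Rational(1, 2)), Pow(H, Rational(1, 2))))
Function('u')(q) = Add(q, Pow(q, 2)) (Function('u')(q) = Add(Pow(q, 2), q) = Add(q, Pow(q, 2)))
Add(Mul(Function('u')(Mul(Mul(-1, 3), 6)), -8), Function('d')(3)) = Add(Mul(Mul(Mul(Mul(-1, 3), 6), Add(1, Mul(Mul(-1, 3), 6))), -8), Mul(Pow(2, Rational(1, 2)), Pow(3, Rational(1, 2)))) = Add(Mul(Mul(Mul(-3, 6), Add(1, Mul(-3, 6))), -8), Pow(6, Rational(1, 2))) = Add(Mul(Mul(-18, Add(1, -18)), -8), Pow(6, Rational(1, 2))) = Add(Mul(Mul(-18, -17), -8), Pow(6, Rational(1, 2))) = Add(Mul(306, -8), Pow(6, Rational(1, 2))) = Add(-2448, Pow(6, Rational(1, 2)))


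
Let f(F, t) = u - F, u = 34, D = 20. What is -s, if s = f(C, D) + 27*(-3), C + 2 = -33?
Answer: 12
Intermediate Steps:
C = -35 (C = -2 - 33 = -35)
f(F, t) = 34 - F
s = -12 (s = (34 - 1*(-35)) + 27*(-3) = (34 + 35) - 81 = 69 - 81 = -12)
-s = -1*(-12) = 12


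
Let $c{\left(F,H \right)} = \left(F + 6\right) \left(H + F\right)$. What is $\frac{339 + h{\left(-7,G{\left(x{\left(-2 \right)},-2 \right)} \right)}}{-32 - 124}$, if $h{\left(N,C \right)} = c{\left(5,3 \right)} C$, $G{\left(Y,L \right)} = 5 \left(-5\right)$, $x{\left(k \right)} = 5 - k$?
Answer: $\frac{1861}{156} \approx 11.929$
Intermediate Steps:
$c{\left(F,H \right)} = \left(6 + F\right) \left(F + H\right)$
$G{\left(Y,L \right)} = -25$
$h{\left(N,C \right)} = 88 C$ ($h{\left(N,C \right)} = \left(5^{2} + 6 \cdot 5 + 6 \cdot 3 + 5 \cdot 3\right) C = \left(25 + 30 + 18 + 15\right) C = 88 C$)
$\frac{339 + h{\left(-7,G{\left(x{\left(-2 \right)},-2 \right)} \right)}}{-32 - 124} = \frac{339 + 88 \left(-25\right)}{-32 - 124} = \frac{339 - 2200}{-156} = \left(-1861\right) \left(- \frac{1}{156}\right) = \frac{1861}{156}$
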